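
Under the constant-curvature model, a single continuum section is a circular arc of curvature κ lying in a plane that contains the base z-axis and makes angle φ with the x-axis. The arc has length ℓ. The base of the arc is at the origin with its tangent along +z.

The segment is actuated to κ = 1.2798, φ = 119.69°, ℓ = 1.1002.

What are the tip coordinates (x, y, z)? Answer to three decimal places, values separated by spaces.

θ = κ·ℓ = 1.2798 × 1.1002 = 1.40804 rad
ρ = (1 − cos θ)/κ = (1 − 0.16204)/1.2798 = 0.65476
z = sin θ / κ = 0.98678/1.2798 = 0.77105
x = ρ cos φ = 0.65476 × cos(119.69°) = -0.32431
y = ρ sin φ = 0.65476 × sin(119.69°) = 0.56880

-0.324 0.569 0.771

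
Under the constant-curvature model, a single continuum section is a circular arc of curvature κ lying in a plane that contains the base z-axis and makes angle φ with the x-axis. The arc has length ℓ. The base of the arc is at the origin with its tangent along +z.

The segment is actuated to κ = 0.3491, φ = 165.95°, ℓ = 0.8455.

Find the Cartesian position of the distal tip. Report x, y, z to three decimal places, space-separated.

-0.120 0.030 0.833

θ = κ·ℓ = 0.3491 × 0.8455 = 0.29516 rad
ρ = (1 − cos θ)/κ = (1 − 0.95675)/0.3491 = 0.12388
z = sin θ / κ = 0.29090/0.3491 = 0.83328
x = ρ cos φ = 0.12388 × cos(165.95°) = -0.12017
y = ρ sin φ = 0.12388 × sin(165.95°) = 0.03007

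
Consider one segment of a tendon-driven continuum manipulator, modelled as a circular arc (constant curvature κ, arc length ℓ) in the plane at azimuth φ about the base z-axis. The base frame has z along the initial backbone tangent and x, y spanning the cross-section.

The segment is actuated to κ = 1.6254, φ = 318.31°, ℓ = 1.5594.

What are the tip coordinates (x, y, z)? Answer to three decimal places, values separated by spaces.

0.837 -0.745 0.351

θ = κ·ℓ = 1.6254 × 1.5594 = 2.53465 rad
ρ = (1 − cos θ)/κ = (1 − -0.82139)/1.6254 = 1.12058
z = sin θ / κ = 0.57036/1.6254 = 0.35090
x = ρ cos φ = 1.12058 × cos(318.31°) = 0.83680
y = ρ sin φ = 1.12058 × sin(318.31°) = -0.74530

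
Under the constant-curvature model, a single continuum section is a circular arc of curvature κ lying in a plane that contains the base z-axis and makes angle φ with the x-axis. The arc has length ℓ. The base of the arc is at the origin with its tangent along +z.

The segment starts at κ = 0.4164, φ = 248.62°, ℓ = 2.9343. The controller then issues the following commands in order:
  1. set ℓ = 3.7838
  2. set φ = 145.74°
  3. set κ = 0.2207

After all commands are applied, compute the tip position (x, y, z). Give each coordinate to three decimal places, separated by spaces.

-1.232 0.839 3.359

initial: κ=0.4164, φ=248.62°, ℓ=2.9343
cmd 1: set ℓ=3.7838 → (κ,φ,ℓ)=(0.4164,248.62°,3.7838) → tip=(-0.8797,-2.2470,2.4015)
cmd 2: set φ=145.74° → (κ,φ,ℓ)=(0.4164,145.74°,3.7838) → tip=(-1.9943,1.3584,2.4015)
cmd 3: set κ=0.2207 → (κ,φ,ℓ)=(0.2207,145.74°,3.7838) → tip=(-1.2316,0.8389,3.3591)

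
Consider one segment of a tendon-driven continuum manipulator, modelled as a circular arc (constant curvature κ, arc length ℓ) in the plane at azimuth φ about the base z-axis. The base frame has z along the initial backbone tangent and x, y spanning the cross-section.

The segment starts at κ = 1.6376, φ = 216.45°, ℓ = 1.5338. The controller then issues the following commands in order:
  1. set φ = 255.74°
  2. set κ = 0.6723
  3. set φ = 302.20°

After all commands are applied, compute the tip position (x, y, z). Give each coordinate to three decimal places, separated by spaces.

initial: κ=1.6376, φ=216.45°, ℓ=1.5338
cmd 1: set φ=255.74° → (κ,φ,ℓ)=(1.6376,255.74°,1.5338) → tip=(-0.2720,-1.0701,0.3597)
cmd 2: set κ=0.6723 → (κ,φ,ℓ)=(0.6723,255.74°,1.5338) → tip=(-0.1781,-0.7009,1.2761)
cmd 3: set φ=302.20° → (κ,φ,ℓ)=(0.6723,302.20°,1.5338) → tip=(0.3854,-0.6119,1.2761)

0.385 -0.612 1.276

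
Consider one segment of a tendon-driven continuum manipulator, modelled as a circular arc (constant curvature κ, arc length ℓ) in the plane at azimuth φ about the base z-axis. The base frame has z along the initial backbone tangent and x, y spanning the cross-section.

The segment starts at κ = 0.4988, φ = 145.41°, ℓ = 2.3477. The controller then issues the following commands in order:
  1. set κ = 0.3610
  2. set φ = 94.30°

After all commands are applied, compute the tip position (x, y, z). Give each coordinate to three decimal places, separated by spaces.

initial: κ=0.4988, φ=145.41°, ℓ=2.3477
cmd 1: set κ=0.3610 → (κ,φ,ℓ)=(0.3610,145.41°,2.3477) → tip=(-0.7711,0.5318,2.0766)
cmd 2: set φ=94.30° → (κ,φ,ℓ)=(0.3610,94.30°,2.3477) → tip=(-0.0702,0.9341,2.0766)

-0.070 0.934 2.077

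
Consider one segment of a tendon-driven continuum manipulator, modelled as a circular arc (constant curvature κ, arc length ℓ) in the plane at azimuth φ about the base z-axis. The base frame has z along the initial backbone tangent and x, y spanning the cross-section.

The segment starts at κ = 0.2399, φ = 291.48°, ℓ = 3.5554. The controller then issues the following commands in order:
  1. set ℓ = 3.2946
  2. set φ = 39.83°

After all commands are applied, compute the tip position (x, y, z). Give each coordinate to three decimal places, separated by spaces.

initial: κ=0.2399, φ=291.48°, ℓ=3.5554
cmd 1: set ℓ=3.2946 → (κ,φ,ℓ)=(0.2399,291.48°,3.2946) → tip=(0.4524,-1.1498,2.9621)
cmd 2: set φ=39.83° → (κ,φ,ℓ)=(0.2399,39.83°,3.2946) → tip=(0.9489,0.7914,2.9621)

0.949 0.791 2.962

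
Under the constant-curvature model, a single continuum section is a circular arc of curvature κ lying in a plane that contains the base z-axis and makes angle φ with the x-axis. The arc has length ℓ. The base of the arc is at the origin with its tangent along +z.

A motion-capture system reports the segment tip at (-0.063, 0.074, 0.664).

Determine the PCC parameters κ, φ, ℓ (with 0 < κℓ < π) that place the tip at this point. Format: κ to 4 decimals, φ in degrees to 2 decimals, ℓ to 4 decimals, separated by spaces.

0.4316 130.41 0.6734

ρ = √(x²+y²) = √(-0.063² + 0.074²) = 0.09719
φ = atan2(y, x) mod 360° = atan2(0.074, -0.063) = 130.4095°
|p|² = ρ² + z² = 0.09719² + 0.664² = 0.45034
κ = 2ρ / |p|² = 2×0.09719 / 0.45034 = 0.43161
θ = 2·atan2(ρ, z) = 2·atan2(0.09719, 0.664) = 0.29066 rad
ℓ = θ/κ = 0.29066/0.43161 = 0.67344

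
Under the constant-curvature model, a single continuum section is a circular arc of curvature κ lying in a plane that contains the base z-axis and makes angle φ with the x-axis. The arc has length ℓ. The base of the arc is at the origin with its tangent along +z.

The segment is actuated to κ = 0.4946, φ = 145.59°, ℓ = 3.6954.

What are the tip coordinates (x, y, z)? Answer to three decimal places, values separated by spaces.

θ = κ·ℓ = 0.4946 × 3.6954 = 1.82774 rad
ρ = (1 − cos θ)/κ = (1 − -0.25413)/0.4946 = 2.53565
z = sin θ / κ = 0.96717/0.4946 = 1.95546
x = ρ cos φ = 2.53565 × cos(145.59°) = -2.09195
y = ρ sin φ = 2.53565 × sin(145.59°) = 1.43292

-2.092 1.433 1.955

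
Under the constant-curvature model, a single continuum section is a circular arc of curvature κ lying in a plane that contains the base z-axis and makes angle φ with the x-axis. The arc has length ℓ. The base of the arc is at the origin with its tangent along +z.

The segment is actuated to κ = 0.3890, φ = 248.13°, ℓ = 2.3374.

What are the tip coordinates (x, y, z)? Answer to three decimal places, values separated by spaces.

-0.369 -0.920 2.028

θ = κ·ℓ = 0.3890 × 2.3374 = 0.90925 rad
ρ = (1 − cos θ)/κ = (1 − 0.61434)/0.3890 = 0.99142
z = sin θ / κ = 0.78904/0.3890 = 2.02839
x = ρ cos φ = 0.99142 × cos(248.13°) = -0.36930
y = ρ sin φ = 0.99142 × sin(248.13°) = -0.92007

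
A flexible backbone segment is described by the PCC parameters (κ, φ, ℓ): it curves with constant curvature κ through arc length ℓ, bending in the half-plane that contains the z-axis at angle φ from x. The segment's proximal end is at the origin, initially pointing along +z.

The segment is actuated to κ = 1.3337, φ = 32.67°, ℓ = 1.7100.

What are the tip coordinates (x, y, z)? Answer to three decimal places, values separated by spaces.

θ = κ·ℓ = 1.3337 × 1.7100 = 2.28063 rad
ρ = (1 − cos θ)/κ = (1 − -0.65171)/1.3337 = 1.23844
z = sin θ / κ = 0.75847/1.3337 = 0.56870
x = ρ cos φ = 1.23844 × cos(32.67°) = 1.04251
y = ρ sin φ = 1.23844 × sin(32.67°) = 0.66851

1.043 0.669 0.569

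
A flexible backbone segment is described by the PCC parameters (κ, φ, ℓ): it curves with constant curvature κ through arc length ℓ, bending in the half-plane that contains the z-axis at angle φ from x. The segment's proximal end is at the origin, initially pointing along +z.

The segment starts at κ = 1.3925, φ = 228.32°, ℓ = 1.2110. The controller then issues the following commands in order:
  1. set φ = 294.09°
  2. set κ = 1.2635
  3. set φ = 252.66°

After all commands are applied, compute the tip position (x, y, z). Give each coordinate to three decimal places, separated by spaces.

initial: κ=1.3925, φ=228.32°, ℓ=1.2110
cmd 1: set φ=294.09° → (κ,φ,ℓ)=(1.3925,294.09°,1.2110) → tip=(0.3269,-0.7312,0.7133)
cmd 2: set κ=1.2635 → (κ,φ,ℓ)=(1.2635,294.09°,1.2110) → tip=(0.3099,-0.6931,0.7908)
cmd 3: set φ=252.66° → (κ,φ,ℓ)=(1.2635,252.66°,1.2110) → tip=(-0.2263,-0.7247,0.7908)

-0.226 -0.725 0.791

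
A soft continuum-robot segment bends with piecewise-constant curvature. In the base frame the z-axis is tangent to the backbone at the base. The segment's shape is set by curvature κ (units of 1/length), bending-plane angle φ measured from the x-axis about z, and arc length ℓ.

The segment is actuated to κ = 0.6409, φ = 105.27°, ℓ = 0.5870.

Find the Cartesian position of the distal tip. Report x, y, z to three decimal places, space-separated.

-0.029 0.105 0.573

θ = κ·ℓ = 0.6409 × 0.5870 = 0.37621 rad
ρ = (1 − cos θ)/κ = (1 − 0.93006)/0.6409 = 0.10912
z = sin θ / κ = 0.36740/0.6409 = 0.57325
x = ρ cos φ = 0.10912 × cos(105.27°) = -0.02874
y = ρ sin φ = 0.10912 × sin(105.27°) = 0.10527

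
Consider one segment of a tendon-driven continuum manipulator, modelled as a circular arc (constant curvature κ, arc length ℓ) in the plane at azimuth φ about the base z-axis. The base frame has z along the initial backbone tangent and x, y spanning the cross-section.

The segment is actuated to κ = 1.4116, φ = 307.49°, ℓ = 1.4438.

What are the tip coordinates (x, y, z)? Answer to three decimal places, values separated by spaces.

θ = κ·ℓ = 1.4116 × 1.4438 = 2.03807 rad
ρ = (1 − cos θ)/κ = (1 − -0.45045)/1.4116 = 1.02752
z = sin θ / κ = 0.89280/1.4116 = 0.63247
x = ρ cos φ = 1.02752 × cos(307.49°) = 0.62537
y = ρ sin φ = 1.02752 × sin(307.49°) = -0.81530

0.625 -0.815 0.632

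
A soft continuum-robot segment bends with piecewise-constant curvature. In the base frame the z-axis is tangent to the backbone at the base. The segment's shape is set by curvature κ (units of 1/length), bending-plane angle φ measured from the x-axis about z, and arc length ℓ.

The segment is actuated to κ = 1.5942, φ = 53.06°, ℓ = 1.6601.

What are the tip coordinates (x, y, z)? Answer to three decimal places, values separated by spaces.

0.709 0.943 0.298

θ = κ·ℓ = 1.5942 × 1.6601 = 2.64653 rad
ρ = (1 − cos θ)/κ = (1 − -0.87994)/1.5942 = 1.17924
z = sin θ / κ = 0.47509/1.5942 = 0.29801
x = ρ cos φ = 1.17924 × cos(53.06°) = 0.70870
y = ρ sin φ = 1.17924 × sin(53.06°) = 0.94252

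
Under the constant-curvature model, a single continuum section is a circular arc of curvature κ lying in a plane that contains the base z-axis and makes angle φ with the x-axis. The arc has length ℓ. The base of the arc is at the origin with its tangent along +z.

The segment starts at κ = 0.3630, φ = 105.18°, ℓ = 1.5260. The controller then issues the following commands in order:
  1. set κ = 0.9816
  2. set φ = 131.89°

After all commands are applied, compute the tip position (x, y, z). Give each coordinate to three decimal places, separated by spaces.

initial: κ=0.3630, φ=105.18°, ℓ=1.5260
cmd 1: set κ=0.9816 → (κ,φ,ℓ)=(0.9816,105.18°,1.5260) → tip=(-0.2473,0.9116,1.0160)
cmd 2: set φ=131.89° → (κ,φ,ℓ)=(0.9816,131.89°,1.5260) → tip=(-0.6307,0.7032,1.0160)

-0.631 0.703 1.016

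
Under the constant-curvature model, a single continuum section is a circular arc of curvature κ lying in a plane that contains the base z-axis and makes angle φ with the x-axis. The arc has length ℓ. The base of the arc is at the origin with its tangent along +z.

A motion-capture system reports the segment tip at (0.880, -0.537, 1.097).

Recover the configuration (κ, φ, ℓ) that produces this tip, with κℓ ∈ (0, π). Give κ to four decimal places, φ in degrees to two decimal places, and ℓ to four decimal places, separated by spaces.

ρ = √(x²+y²) = √(0.880² + -0.537²) = 1.03091
φ = atan2(y, x) mod 360° = atan2(-0.537, 0.880) = 328.6073°
|p|² = ρ² + z² = 1.03091² + 1.097² = 2.26618
κ = 2ρ / |p|² = 2×1.03091 / 2.26618 = 0.90982
θ = 2·atan2(ρ, z) = 2·atan2(1.03091, 1.097) = 1.50870 rad
ℓ = θ/κ = 1.50870/0.90982 = 1.65824

0.9098 328.61 1.6582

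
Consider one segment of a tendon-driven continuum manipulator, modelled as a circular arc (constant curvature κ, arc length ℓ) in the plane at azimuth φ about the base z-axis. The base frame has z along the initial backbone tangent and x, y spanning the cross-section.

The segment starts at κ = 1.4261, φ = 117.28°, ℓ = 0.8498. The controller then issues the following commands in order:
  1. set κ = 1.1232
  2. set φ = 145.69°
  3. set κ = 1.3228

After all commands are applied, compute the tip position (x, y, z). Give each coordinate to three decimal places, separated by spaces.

-0.355 0.242 0.682

initial: κ=1.4261, φ=117.28°, ℓ=0.8498
cmd 1: set κ=1.1232 → (κ,φ,ℓ)=(1.1232,117.28°,0.8498) → tip=(-0.1722,0.3339,0.7265)
cmd 2: set φ=145.69° → (κ,φ,ℓ)=(1.1232,145.69°,0.8498) → tip=(-0.3103,0.2118,0.7265)
cmd 3: set κ=1.3228 → (κ,φ,ℓ)=(1.3228,145.69°,0.8498) → tip=(-0.3547,0.2420,0.6818)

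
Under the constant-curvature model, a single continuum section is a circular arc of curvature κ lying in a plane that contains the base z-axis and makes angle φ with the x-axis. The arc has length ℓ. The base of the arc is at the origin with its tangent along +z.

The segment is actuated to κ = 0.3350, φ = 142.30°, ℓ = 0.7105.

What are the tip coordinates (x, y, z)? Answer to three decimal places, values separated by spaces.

θ = κ·ℓ = 0.3350 × 0.7105 = 0.23802 rad
ρ = (1 − cos θ)/κ = (1 − 0.97181)/0.3350 = 0.08416
z = sin θ / κ = 0.23578/0.3350 = 0.70381
x = ρ cos φ = 0.08416 × cos(142.30°) = -0.06659
y = ρ sin φ = 0.08416 × sin(142.30°) = 0.05146

-0.067 0.051 0.704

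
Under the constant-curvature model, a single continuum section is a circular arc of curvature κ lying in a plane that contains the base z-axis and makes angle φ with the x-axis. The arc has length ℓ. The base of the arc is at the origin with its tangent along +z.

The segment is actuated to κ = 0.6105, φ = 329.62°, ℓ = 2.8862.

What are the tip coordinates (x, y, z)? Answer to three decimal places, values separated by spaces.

θ = κ·ℓ = 0.6105 × 2.8862 = 1.76203 rad
ρ = (1 − cos θ)/κ = (1 − -0.19007)/0.6105 = 1.94933
z = sin θ / κ = 0.98177/0.6105 = 1.60814
x = ρ cos φ = 1.94933 × cos(329.62°) = 1.68167
y = ρ sin φ = 1.94933 × sin(329.62°) = -0.98584

1.682 -0.986 1.608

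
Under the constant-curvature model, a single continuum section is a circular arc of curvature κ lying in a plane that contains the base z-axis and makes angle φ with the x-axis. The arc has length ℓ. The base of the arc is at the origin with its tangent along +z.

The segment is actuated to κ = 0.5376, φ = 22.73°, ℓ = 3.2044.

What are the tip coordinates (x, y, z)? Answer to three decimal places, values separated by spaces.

θ = κ·ℓ = 0.5376 × 3.2044 = 1.72269 rad
ρ = (1 − cos θ)/κ = (1 − -0.15131)/0.5376 = 2.14157
z = sin θ / κ = 0.98849/0.5376 = 1.83870
x = ρ cos φ = 2.14157 × cos(22.73°) = 1.97524
y = ρ sin φ = 2.14157 × sin(22.73°) = 0.82748

1.975 0.827 1.839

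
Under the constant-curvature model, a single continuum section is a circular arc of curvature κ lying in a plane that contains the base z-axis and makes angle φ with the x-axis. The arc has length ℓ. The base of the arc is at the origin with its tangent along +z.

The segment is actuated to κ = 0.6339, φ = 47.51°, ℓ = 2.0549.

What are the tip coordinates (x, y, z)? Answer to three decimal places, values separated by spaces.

0.783 0.855 1.521

θ = κ·ℓ = 0.6339 × 2.0549 = 1.30260 rad
ρ = (1 − cos θ)/κ = (1 − 0.26499)/0.6339 = 1.15950
z = sin θ / κ = 0.96425/0.6339 = 1.52114
x = ρ cos φ = 1.15950 × cos(47.51°) = 0.78320
y = ρ sin φ = 1.15950 × sin(47.51°) = 0.85501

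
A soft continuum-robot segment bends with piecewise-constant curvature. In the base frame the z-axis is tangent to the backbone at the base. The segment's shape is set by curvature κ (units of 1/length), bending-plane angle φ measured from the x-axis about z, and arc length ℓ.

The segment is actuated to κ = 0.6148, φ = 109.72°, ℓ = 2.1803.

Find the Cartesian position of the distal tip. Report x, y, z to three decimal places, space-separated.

-0.424 1.182 1.584

θ = κ·ℓ = 0.6148 × 2.1803 = 1.34045 rad
ρ = (1 − cos θ)/κ = (1 − 0.22832)/0.6148 = 1.25518
z = sin θ / κ = 0.97359/0.6148 = 1.58358
x = ρ cos φ = 1.25518 × cos(109.72°) = -0.42353
y = ρ sin φ = 1.25518 × sin(109.72°) = 1.18157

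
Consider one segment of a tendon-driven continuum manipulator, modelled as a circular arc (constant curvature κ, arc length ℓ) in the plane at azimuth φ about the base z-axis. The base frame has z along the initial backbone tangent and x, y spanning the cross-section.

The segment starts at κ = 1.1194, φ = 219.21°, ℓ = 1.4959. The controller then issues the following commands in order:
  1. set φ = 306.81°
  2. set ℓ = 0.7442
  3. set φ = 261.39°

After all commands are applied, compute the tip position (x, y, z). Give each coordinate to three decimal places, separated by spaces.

initial: κ=1.1194, φ=219.21°, ℓ=1.4959
cmd 1: set φ=306.81° → (κ,φ,ℓ)=(1.1194,306.81°,1.4959) → tip=(0.5907,-0.7893,0.8885)
cmd 2: set ℓ=0.7442 → (κ,φ,ℓ)=(1.1194,306.81°,0.7442) → tip=(0.1752,-0.2342,0.6611)
cmd 3: set φ=261.39° → (κ,φ,ℓ)=(1.1194,261.39°,0.7442) → tip=(-0.0438,-0.2892,0.6611)

-0.044 -0.289 0.661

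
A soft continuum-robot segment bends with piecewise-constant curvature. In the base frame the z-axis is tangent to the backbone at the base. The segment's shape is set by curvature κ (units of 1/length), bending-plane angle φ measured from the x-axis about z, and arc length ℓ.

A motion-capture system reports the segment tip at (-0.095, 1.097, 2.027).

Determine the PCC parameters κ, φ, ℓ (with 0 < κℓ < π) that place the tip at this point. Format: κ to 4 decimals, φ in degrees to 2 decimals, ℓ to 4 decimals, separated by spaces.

0.4139 94.95 2.4048

ρ = √(x²+y²) = √(-0.095² + 1.097²) = 1.10111
φ = atan2(y, x) mod 360° = atan2(1.097, -0.095) = 94.9495°
|p|² = ρ² + z² = 1.10111² + 2.027² = 5.32116
κ = 2ρ / |p|² = 2×1.10111 / 5.32116 = 0.41386
θ = 2·atan2(ρ, z) = 2·atan2(1.10111, 2.027) = 0.99525 rad
ℓ = θ/κ = 0.99525/0.41386 = 2.40479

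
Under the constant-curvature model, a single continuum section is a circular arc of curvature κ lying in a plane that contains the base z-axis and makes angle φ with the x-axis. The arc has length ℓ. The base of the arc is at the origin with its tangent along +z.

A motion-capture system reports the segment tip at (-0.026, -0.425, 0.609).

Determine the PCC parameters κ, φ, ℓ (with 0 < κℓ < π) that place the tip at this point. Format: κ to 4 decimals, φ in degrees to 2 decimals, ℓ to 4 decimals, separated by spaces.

ρ = √(x²+y²) = √(-0.026² + -0.425²) = 0.42579
φ = atan2(y, x) mod 360° = atan2(-0.425, -0.026) = 266.4992°
|p|² = ρ² + z² = 0.42579² + 0.609² = 0.55218
κ = 2ρ / |p|² = 2×0.42579 / 0.55218 = 1.54223
θ = 2·atan2(ρ, z) = 2·atan2(0.42579, 0.609) = 1.22034 rad
ℓ = θ/κ = 1.22034/1.54223 = 0.79128

1.5422 266.50 0.7913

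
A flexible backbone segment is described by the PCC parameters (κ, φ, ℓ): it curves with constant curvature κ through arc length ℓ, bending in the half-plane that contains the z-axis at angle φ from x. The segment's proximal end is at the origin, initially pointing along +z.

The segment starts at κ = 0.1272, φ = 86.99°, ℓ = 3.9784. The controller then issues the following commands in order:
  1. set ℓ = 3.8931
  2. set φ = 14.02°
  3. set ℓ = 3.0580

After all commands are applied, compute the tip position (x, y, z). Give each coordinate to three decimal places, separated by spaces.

initial: κ=0.1272, φ=86.99°, ℓ=3.9784
cmd 1: set ℓ=3.8931 → (κ,φ,ℓ)=(0.1272,86.99°,3.8931) → tip=(0.0496,0.9431,3.7359)
cmd 2: set φ=14.02° → (κ,φ,ℓ)=(0.1272,14.02°,3.8931) → tip=(0.9163,0.2288,3.7359)
cmd 3: set ℓ=3.0580 → (κ,φ,ℓ)=(0.1272,14.02°,3.0580) → tip=(0.5698,0.1423,2.9815)

0.570 0.142 2.981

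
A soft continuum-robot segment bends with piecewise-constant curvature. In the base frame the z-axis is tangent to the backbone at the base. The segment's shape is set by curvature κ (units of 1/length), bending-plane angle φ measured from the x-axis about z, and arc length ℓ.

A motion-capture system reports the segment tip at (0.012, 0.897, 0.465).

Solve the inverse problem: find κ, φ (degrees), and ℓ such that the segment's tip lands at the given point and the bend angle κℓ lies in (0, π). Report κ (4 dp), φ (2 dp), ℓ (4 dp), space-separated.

1.7573 89.23 1.2435

ρ = √(x²+y²) = √(0.012² + 0.897²) = 0.89708
φ = atan2(y, x) mod 360° = atan2(0.897, 0.012) = 89.2335°
|p|² = ρ² + z² = 0.89708² + 0.465² = 1.02098
κ = 2ρ / |p|² = 2×0.89708 / 1.02098 = 1.75730
θ = 2·atan2(ρ, z) = 2·atan2(0.89708, 0.465) = 2.18516 rad
ℓ = θ/κ = 2.18516/1.75730 = 1.24348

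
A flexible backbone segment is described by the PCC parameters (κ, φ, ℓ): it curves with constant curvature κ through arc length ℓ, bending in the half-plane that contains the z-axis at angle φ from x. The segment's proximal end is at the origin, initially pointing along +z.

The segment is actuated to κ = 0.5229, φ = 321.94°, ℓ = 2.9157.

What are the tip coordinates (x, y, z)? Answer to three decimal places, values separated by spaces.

θ = κ·ℓ = 0.5229 × 2.9157 = 1.52462 rad
ρ = (1 − cos θ)/κ = (1 − 0.04616)/0.5229 = 1.82413
z = sin θ / κ = 0.99893/0.5229 = 1.91037
x = ρ cos φ = 1.82413 × cos(321.94°) = 1.43626
y = ρ sin φ = 1.82413 × sin(321.94°) = -1.12455

1.436 -1.125 1.910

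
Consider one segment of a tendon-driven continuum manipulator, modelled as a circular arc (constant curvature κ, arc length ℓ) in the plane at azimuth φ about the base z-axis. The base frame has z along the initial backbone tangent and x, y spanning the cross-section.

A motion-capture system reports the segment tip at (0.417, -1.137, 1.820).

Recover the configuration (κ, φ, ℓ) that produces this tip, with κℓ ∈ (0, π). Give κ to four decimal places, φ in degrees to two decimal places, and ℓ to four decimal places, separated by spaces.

0.5068 290.14 2.3169

ρ = √(x²+y²) = √(0.417² + -1.137²) = 1.21106
φ = atan2(y, x) mod 360° = atan2(-1.137, 0.417) = 290.1407°
|p|² = ρ² + z² = 1.21106² + 1.820² = 4.77906
κ = 2ρ / |p|² = 2×1.21106 / 4.77906 = 0.50682
θ = 2·atan2(ρ, z) = 2·atan2(1.21106, 1.820) = 1.17427 rad
ℓ = θ/κ = 1.17427/0.50682 = 2.31695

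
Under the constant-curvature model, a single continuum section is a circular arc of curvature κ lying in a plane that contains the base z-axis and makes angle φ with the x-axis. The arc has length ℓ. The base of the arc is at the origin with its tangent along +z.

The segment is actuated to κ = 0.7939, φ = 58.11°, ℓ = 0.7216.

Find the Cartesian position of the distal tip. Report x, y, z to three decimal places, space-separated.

θ = κ·ℓ = 0.7939 × 0.7216 = 0.57288 rad
ρ = (1 − cos θ)/κ = (1 − 0.84034)/0.7939 = 0.20110
z = sin θ / κ = 0.54205/0.7939 = 0.68277
x = ρ cos φ = 0.20110 × cos(58.11°) = 0.10624
y = ρ sin φ = 0.20110 × sin(58.11°) = 0.17075

0.106 0.171 0.683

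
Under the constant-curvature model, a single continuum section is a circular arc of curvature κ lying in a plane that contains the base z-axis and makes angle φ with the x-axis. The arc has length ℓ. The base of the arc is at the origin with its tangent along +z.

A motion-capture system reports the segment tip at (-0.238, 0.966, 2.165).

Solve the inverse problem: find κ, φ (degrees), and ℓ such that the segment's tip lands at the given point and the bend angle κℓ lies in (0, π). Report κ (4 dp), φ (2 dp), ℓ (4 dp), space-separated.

ρ = √(x²+y²) = √(-0.238² + 0.966²) = 0.99489
φ = atan2(y, x) mod 360° = atan2(0.966, -0.238) = 103.8407°
|p|² = ρ² + z² = 0.99489² + 2.165² = 5.67702
κ = 2ρ / |p|² = 2×0.99489 / 5.67702 = 0.35050
θ = 2·atan2(ρ, z) = 2·atan2(0.99489, 2.165) = 0.86150 rad
ℓ = θ/κ = 0.86150/0.35050 = 2.45796

0.3505 103.84 2.4580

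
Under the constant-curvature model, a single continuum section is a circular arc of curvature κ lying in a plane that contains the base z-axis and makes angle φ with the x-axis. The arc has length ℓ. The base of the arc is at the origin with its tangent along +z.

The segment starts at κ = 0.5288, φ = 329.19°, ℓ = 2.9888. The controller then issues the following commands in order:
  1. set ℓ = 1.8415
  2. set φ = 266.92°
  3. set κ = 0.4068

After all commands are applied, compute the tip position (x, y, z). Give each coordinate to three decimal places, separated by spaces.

initial: κ=0.5288, φ=329.19°, ℓ=2.9888
cmd 1: set ℓ=1.8415 → (κ,φ,ℓ)=(0.5288,329.19°,1.8415) → tip=(0.7111,-0.4241,1.5640)
cmd 2: set φ=266.92° → (κ,φ,ℓ)=(0.5288,266.92°,1.8415) → tip=(-0.0445,-0.8268,1.5640)
cmd 3: set κ=0.4068 → (κ,φ,ℓ)=(0.4068,266.92°,1.8415) → tip=(-0.0354,-0.6571,1.6740)

-0.035 -0.657 1.674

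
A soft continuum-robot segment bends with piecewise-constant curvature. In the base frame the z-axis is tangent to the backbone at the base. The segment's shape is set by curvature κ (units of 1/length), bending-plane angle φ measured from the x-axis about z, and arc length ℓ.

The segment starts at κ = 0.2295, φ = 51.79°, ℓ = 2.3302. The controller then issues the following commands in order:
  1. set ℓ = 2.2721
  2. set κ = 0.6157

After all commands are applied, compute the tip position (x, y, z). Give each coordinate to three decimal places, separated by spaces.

initial: κ=0.2295, φ=51.79°, ℓ=2.3302
cmd 1: set ℓ=2.2721 → (κ,φ,ℓ)=(0.2295,51.79°,2.2721) → tip=(0.3582,0.4550,2.1705)
cmd 2: set κ=0.6157 → (κ,φ,ℓ)=(0.6157,51.79°,2.2721) → tip=(0.8328,1.0579,1.6002)

0.833 1.058 1.600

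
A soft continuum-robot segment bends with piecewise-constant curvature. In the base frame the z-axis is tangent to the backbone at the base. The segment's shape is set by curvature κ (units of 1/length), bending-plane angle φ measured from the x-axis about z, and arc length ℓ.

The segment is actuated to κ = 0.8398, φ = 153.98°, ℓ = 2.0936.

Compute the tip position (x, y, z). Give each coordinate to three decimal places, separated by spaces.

-1.269 0.620 1.170

θ = κ·ℓ = 0.8398 × 2.0936 = 1.75821 rad
ρ = (1 − cos θ)/κ = (1 − -0.18631)/0.8398 = 1.41261
z = sin θ / κ = 0.98249/0.8398 = 1.16991
x = ρ cos φ = 1.41261 × cos(153.98°) = -1.26943
y = ρ sin φ = 1.41261 × sin(153.98°) = 0.61969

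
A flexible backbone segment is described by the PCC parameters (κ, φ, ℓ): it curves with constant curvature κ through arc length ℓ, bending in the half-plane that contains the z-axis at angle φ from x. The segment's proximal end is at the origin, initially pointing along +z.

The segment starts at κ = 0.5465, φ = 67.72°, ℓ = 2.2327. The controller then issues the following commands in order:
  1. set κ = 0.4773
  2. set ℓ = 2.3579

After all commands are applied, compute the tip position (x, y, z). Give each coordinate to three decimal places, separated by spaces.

initial: κ=0.5465, φ=67.72°, ℓ=2.2327
cmd 1: set κ=0.4773 → (κ,φ,ℓ)=(0.4773,67.72°,2.2327) → tip=(0.4099,1.0005,1.8335)
cmd 2: set ℓ=2.3579 → (κ,φ,ℓ)=(0.4773,67.72°,2.3579) → tip=(0.4521,1.1035,1.8907)

0.452 1.104 1.891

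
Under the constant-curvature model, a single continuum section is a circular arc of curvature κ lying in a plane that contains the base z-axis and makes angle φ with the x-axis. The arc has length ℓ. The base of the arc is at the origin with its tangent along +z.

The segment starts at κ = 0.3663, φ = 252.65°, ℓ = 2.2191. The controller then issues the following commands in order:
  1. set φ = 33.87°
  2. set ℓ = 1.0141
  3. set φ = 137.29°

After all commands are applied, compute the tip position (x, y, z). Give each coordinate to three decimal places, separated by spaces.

initial: κ=0.3663, φ=252.65°, ℓ=2.2191
cmd 1: set φ=33.87° → (κ,φ,ℓ)=(0.3663,33.87°,2.2191) → tip=(0.7085,0.4756,1.9827)
cmd 2: set ℓ=1.0141 → (κ,φ,ℓ)=(0.3663,33.87°,1.0141) → tip=(0.1546,0.1038,0.9909)
cmd 3: set φ=137.29° → (κ,φ,ℓ)=(0.3663,137.29°,1.0141) → tip=(-0.1368,0.1263,0.9909)

-0.137 0.126 0.991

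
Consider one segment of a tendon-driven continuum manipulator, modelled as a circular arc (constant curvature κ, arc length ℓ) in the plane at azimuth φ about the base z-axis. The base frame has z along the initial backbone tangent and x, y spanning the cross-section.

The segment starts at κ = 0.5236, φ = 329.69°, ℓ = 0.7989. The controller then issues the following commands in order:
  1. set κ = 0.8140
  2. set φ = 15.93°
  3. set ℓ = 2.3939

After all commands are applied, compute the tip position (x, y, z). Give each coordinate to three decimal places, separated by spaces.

1.617 0.462 1.142

initial: κ=0.5236, φ=329.69°, ℓ=0.7989
cmd 1: set κ=0.8140 → (κ,φ,ℓ)=(0.8140,329.69°,0.7989) → tip=(0.2165,-0.1265,0.7438)
cmd 2: set φ=15.93° → (κ,φ,ℓ)=(0.8140,15.93°,0.7989) → tip=(0.2411,0.0688,0.7438)
cmd 3: set ℓ=2.3939 → (κ,φ,ℓ)=(0.8140,15.93°,2.3939) → tip=(1.6171,0.4616,1.1418)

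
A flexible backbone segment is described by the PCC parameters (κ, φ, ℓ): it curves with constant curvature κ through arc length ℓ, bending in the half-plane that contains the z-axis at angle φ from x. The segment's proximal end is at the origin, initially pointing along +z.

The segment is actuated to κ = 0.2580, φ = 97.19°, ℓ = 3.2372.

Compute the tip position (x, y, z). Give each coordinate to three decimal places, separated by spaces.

-0.160 1.265 2.874

θ = κ·ℓ = 0.2580 × 3.2372 = 0.83520 rad
ρ = (1 − cos θ)/κ = (1 − 0.67103)/0.2580 = 1.27507
z = sin θ / κ = 0.74143/0.2580 = 2.87376
x = ρ cos φ = 1.27507 × cos(97.19°) = -0.15959
y = ρ sin φ = 1.27507 × sin(97.19°) = 1.26505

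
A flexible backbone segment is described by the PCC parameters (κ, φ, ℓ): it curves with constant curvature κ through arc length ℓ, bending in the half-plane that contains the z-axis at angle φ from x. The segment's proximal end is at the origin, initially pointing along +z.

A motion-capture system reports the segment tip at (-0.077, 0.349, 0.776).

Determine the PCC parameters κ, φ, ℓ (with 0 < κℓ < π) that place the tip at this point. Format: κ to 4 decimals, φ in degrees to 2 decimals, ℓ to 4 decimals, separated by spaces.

0.9793 102.44 0.8815

ρ = √(x²+y²) = √(-0.077² + 0.349²) = 0.35739
φ = atan2(y, x) mod 360° = atan2(0.349, -0.077) = 102.4419°
|p|² = ρ² + z² = 0.35739² + 0.776² = 0.72991
κ = 2ρ / |p|² = 2×0.35739 / 0.72991 = 0.97929
θ = 2·atan2(ρ, z) = 2·atan2(0.35739, 0.776) = 0.86320 rad
ℓ = θ/κ = 0.86320/0.97929 = 0.88146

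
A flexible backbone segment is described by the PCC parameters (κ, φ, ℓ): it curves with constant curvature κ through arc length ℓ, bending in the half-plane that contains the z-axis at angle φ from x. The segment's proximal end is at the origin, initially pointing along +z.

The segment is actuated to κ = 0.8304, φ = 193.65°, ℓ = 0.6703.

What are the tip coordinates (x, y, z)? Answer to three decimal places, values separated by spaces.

θ = κ·ℓ = 0.8304 × 0.6703 = 0.55662 rad
ρ = (1 − cos θ)/κ = (1 − 0.84905)/0.8304 = 0.18178
z = sin θ / κ = 0.52832/0.8304 = 0.63622
x = ρ cos φ = 0.18178 × cos(193.65°) = -0.17665
y = ρ sin φ = 0.18178 × sin(193.65°) = -0.04290

-0.177 -0.043 0.636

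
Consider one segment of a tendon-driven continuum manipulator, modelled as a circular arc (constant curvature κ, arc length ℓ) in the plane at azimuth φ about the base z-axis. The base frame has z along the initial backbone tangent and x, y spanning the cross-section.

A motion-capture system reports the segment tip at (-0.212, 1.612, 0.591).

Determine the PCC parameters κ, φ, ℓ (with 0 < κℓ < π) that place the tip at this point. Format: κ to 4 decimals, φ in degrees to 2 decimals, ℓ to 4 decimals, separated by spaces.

1.0865 97.49 2.2496

ρ = √(x²+y²) = √(-0.212² + 1.612²) = 1.62588
φ = atan2(y, x) mod 360° = atan2(1.612, -0.212) = 97.4922°
|p|² = ρ² + z² = 1.62588² + 0.591² = 2.99277
κ = 2ρ / |p|² = 2×1.62588 / 2.99277 = 1.08654
θ = 2·atan2(ρ, z) = 2·atan2(1.62588, 0.591) = 2.44430 rad
ℓ = θ/κ = 2.44430/1.08654 = 2.24962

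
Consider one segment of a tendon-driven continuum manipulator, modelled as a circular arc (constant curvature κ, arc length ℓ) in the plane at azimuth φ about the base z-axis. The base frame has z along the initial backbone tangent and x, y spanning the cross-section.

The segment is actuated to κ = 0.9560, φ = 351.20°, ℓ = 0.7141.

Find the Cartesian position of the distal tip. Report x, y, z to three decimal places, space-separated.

0.232 -0.036 0.660

θ = κ·ℓ = 0.9560 × 0.7141 = 0.68268 rad
ρ = (1 − cos θ)/κ = (1 − 0.77589)/0.9560 = 0.23443
z = sin θ / κ = 0.63087/0.9560 = 0.65991
x = ρ cos φ = 0.23443 × cos(351.20°) = 0.23167
y = ρ sin φ = 0.23443 × sin(351.20°) = -0.03586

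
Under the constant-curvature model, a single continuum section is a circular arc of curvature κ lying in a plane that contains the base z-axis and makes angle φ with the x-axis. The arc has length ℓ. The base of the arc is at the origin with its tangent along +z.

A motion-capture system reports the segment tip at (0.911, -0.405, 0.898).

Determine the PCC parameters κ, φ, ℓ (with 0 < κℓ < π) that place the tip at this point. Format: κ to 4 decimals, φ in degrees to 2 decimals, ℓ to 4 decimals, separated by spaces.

ρ = √(x²+y²) = √(0.911² + -0.405²) = 0.99697
φ = atan2(y, x) mod 360° = atan2(-0.405, 0.911) = 336.0317°
|p|² = ρ² + z² = 0.99697² + 0.898² = 1.80035
κ = 2ρ / |p|² = 2×0.99697 / 1.80035 = 1.10753
θ = 2·atan2(ρ, z) = 2·atan2(0.99697, 0.898) = 1.67516 rad
ℓ = θ/κ = 1.67516/1.10753 = 1.51252

1.1075 336.03 1.5125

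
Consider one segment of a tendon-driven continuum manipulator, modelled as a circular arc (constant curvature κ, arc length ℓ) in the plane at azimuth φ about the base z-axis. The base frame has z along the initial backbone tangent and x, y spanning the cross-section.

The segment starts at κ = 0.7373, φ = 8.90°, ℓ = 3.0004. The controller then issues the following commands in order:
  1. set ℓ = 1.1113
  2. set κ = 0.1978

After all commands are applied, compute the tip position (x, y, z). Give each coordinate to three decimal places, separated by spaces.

0.120 0.019 1.102

initial: κ=0.7373, φ=8.90°, ℓ=3.0004
cmd 1: set ℓ=1.1113 → (κ,φ,ℓ)=(0.7373,8.90°,1.1113) → tip=(0.4252,0.0666,0.9911)
cmd 2: set κ=0.1978 → (κ,φ,ℓ)=(0.1978,8.90°,1.1113) → tip=(0.1202,0.0188,1.1024)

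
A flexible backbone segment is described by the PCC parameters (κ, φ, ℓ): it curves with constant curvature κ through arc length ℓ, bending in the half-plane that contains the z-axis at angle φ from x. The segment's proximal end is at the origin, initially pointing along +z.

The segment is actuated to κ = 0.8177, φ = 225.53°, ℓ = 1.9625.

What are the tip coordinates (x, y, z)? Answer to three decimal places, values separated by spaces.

θ = κ·ℓ = 0.8177 × 1.9625 = 1.60474 rad
ρ = (1 − cos θ)/κ = (1 − -0.03393)/0.8177 = 1.26444
z = sin θ / κ = 0.99942/0.8177 = 1.22224
x = ρ cos φ = 1.26444 × cos(225.53°) = -0.88579
y = ρ sin φ = 1.26444 × sin(225.53°) = -0.90233

-0.886 -0.902 1.222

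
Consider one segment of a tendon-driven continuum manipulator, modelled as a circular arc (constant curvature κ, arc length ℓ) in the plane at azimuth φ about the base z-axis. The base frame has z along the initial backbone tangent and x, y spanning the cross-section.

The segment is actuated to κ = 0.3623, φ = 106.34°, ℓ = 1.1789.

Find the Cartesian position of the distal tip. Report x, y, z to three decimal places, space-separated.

θ = κ·ℓ = 0.3623 × 1.1789 = 0.42712 rad
ρ = (1 − cos θ)/κ = (1 − 0.91016)/0.3623 = 0.24796
z = sin θ / κ = 0.41425/0.3623 = 1.14338
x = ρ cos φ = 0.24796 × cos(106.34°) = -0.06976
y = ρ sin φ = 0.24796 × sin(106.34°) = 0.23794

-0.070 0.238 1.143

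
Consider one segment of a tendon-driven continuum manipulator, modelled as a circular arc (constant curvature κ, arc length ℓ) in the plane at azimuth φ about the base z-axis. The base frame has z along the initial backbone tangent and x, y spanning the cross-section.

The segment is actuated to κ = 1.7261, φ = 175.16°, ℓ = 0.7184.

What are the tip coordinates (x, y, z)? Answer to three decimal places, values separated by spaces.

-0.390 0.033 0.548

θ = κ·ℓ = 1.7261 × 0.7184 = 1.24003 rad
ρ = (1 − cos θ)/κ = (1 − 0.32477)/1.7261 = 0.39119
z = sin θ / κ = 0.94579/1.7261 = 0.54794
x = ρ cos φ = 0.39119 × cos(175.16°) = -0.38979
y = ρ sin φ = 0.39119 × sin(175.16°) = 0.03301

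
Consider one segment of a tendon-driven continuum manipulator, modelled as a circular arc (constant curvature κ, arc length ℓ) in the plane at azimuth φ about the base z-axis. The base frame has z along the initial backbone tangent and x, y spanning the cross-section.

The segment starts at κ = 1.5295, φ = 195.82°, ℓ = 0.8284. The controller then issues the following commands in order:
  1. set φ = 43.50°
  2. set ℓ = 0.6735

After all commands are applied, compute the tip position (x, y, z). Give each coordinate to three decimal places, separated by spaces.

initial: κ=1.5295, φ=195.82°, ℓ=0.8284
cmd 1: set φ=43.50° → (κ,φ,ℓ)=(1.5295,43.50°,0.8284) → tip=(0.3324,0.3154,0.6239)
cmd 2: set ℓ=0.6735 → (κ,φ,ℓ)=(1.5295,43.50°,0.6735) → tip=(0.2301,0.2184,0.5605)

0.230 0.218 0.561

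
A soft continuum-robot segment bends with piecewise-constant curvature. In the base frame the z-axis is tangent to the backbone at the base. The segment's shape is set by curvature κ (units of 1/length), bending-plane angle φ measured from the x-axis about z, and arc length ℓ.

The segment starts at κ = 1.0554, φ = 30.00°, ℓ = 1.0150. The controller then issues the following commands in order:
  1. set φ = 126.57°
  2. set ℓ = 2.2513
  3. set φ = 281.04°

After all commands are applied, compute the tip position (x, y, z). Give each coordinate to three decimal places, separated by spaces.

initial: κ=1.0554, φ=30.00°, ℓ=1.0150
cmd 1: set φ=126.57° → (κ,φ,ℓ)=(1.0554,126.57°,1.0150) → tip=(-0.2941,0.3964,0.8317)
cmd 2: set ℓ=2.2513 → (κ,φ,ℓ)=(1.0554,126.57°,2.2513) → tip=(-0.9715,1.3096,0.6566)
cmd 3: set φ=281.04° → (κ,φ,ℓ)=(1.0554,281.04°,2.2513) → tip=(0.3123,-1.6005,0.6566)

0.312 -1.600 0.657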